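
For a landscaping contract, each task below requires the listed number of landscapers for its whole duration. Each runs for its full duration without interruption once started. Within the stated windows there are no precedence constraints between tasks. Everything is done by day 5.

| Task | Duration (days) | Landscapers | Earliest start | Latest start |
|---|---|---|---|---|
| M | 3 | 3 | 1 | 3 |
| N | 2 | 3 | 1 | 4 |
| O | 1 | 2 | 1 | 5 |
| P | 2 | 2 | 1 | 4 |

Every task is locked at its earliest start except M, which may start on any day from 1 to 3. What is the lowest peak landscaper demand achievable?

M@1: d1:10  d2:8  d3:3  d4:0  d5:0 → peak 10
M@2: d1:7  d2:8  d3:3  d4:3  d5:0 → peak 8
M@3: d1:7  d2:5  d3:3  d4:3  d5:3 → peak 7
Best is M@3, peak 7.

7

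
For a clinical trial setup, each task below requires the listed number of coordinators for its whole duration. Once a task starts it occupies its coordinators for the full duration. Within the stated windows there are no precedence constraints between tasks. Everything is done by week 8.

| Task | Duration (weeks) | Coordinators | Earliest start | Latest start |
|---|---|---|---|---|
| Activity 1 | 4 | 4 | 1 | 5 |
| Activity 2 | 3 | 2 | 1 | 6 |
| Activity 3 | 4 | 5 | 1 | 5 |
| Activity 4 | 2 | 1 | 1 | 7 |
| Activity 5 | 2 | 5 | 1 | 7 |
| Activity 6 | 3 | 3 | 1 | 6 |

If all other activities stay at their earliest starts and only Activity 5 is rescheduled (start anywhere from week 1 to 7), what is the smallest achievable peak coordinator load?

Activity 5@1: w1:20  w2:20  w3:14  w4:9  w5:0  w6:0  w7:0  w8:0 → peak 20
Activity 5@2: w1:15  w2:20  w3:19  w4:9  w5:0  w6:0  w7:0  w8:0 → peak 20
Activity 5@3: w1:15  w2:15  w3:19  w4:14  w5:0  w6:0  w7:0  w8:0 → peak 19
Activity 5@4: w1:15  w2:15  w3:14  w4:14  w5:5  w6:0  w7:0  w8:0 → peak 15
Activity 5@5: w1:15  w2:15  w3:14  w4:9  w5:5  w6:5  w7:0  w8:0 → peak 15
Activity 5@6: w1:15  w2:15  w3:14  w4:9  w5:0  w6:5  w7:5  w8:0 → peak 15
Activity 5@7: w1:15  w2:15  w3:14  w4:9  w5:0  w6:0  w7:5  w8:5 → peak 15
Best is Activity 5@4, peak 15.

15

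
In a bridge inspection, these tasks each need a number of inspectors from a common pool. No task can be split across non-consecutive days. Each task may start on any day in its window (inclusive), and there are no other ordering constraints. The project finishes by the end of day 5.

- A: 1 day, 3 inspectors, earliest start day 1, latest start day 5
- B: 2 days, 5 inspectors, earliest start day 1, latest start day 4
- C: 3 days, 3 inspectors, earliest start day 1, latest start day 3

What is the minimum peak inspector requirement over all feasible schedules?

6

Early-start (A@1, B@1, C@1) gives peak 11: d1:11  d2:8  d3:3  d4:0  d5:0.
Shift B→4.
Schedule A@1, B@4, C@1: d1:6  d2:3  d3:3  d4:5  d5:5 — peak 6.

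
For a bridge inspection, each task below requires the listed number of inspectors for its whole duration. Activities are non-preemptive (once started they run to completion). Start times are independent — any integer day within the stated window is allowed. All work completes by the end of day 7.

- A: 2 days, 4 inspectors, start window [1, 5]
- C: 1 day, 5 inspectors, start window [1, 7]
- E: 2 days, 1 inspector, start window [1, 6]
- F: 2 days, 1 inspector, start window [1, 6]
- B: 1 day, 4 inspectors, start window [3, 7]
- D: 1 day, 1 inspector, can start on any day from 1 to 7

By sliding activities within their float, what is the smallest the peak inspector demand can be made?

Early-start (A@1, C@1, E@1, F@1, B@3, D@1) gives peak 12: d1:12  d2:6  d3:4  d4:0  d5:0  d6:0  d7:0.
Shift C→3, F→4, B→4, D→5.
Schedule A@1, C@3, E@1, F@4, B@4, D@5: d1:5  d2:5  d3:5  d4:5  d5:2  d6:0  d7:0 — peak 5.

5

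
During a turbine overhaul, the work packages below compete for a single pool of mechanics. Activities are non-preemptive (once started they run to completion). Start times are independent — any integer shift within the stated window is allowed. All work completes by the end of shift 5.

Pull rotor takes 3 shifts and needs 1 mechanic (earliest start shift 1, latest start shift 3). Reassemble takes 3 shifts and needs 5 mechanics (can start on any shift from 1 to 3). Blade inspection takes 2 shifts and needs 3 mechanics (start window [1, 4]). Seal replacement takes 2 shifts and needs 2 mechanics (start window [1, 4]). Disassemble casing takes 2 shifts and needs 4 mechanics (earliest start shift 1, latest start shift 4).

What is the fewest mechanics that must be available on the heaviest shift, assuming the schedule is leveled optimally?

8

Early-start (Pull rotor@1, Reassemble@1, Blade inspection@1, Seal replacement@1, Disassemble casing@1) gives peak 15: s1:15  s2:15  s3:6  s4:0  s5:0.
Shift Blade inspection→4, Disassemble casing→4.
Schedule Pull rotor@1, Reassemble@1, Blade inspection@4, Seal replacement@1, Disassemble casing@4: s1:8  s2:8  s3:6  s4:7  s5:7 — peak 8.
Total mechanic-shifts = 36 over 5 shifts ⇒ peak ≥ ⌈36/5⌉ = 8, so 8 is optimal.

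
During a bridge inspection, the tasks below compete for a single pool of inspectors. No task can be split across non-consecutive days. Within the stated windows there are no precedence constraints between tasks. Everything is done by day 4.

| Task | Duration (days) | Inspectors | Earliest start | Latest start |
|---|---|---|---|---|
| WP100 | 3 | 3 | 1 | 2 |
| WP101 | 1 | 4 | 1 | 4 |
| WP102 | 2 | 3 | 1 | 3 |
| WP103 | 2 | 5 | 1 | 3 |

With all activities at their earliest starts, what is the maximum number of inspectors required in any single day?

15

Early-start schedule: WP100@1, WP101@1, WP102@1, WP103@1.
Load per day: day 1: 15, day 2: 11, day 3: 3, day 4: 0.
Peak is 15.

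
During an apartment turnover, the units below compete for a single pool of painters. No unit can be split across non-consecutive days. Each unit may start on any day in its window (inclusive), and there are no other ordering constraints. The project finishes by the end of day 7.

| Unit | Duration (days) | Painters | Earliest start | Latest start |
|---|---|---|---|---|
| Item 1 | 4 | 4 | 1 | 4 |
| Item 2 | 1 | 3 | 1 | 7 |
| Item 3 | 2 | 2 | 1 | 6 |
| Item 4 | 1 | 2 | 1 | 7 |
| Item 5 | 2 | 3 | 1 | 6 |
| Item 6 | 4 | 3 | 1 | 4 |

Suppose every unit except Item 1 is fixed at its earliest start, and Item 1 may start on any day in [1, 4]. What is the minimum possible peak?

13

Item 1@1: d1:17  d2:12  d3:7  d4:7  d5:0  d6:0  d7:0 → peak 17
Item 1@2: d1:13  d2:12  d3:7  d4:7  d5:4  d6:0  d7:0 → peak 13
Item 1@3: d1:13  d2:8  d3:7  d4:7  d5:4  d6:4  d7:0 → peak 13
Item 1@4: d1:13  d2:8  d3:3  d4:7  d5:4  d6:4  d7:4 → peak 13
Best is Item 1@2, peak 13.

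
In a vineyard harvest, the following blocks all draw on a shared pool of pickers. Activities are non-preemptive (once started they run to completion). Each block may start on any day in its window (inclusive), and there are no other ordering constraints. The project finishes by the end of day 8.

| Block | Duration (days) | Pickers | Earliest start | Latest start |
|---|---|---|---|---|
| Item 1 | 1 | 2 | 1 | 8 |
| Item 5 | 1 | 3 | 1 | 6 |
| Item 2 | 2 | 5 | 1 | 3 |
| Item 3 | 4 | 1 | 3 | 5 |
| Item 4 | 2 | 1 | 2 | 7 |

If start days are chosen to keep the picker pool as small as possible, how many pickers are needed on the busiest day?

Early-start (Item 1@1, Item 5@1, Item 2@1, Item 3@3, Item 4@2) gives peak 10: d1:10  d2:6  d3:2  d4:1  d5:1  d6:1  d7:0  d8:0.
Shift Item 2→2, Item 3→4, Item 4→4.
Schedule Item 1@1, Item 5@1, Item 2@2, Item 3@4, Item 4@4: d1:5  d2:5  d3:5  d4:2  d5:2  d6:1  d7:1  d8:0 — peak 5.

5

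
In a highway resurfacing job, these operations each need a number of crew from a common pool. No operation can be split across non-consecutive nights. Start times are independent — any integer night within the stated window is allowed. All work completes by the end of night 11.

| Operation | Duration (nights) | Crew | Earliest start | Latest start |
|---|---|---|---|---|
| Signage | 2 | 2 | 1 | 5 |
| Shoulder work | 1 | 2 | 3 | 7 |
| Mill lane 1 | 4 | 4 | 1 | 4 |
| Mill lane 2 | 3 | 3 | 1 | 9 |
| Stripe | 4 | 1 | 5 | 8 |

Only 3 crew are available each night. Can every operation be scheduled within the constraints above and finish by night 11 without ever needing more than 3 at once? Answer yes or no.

no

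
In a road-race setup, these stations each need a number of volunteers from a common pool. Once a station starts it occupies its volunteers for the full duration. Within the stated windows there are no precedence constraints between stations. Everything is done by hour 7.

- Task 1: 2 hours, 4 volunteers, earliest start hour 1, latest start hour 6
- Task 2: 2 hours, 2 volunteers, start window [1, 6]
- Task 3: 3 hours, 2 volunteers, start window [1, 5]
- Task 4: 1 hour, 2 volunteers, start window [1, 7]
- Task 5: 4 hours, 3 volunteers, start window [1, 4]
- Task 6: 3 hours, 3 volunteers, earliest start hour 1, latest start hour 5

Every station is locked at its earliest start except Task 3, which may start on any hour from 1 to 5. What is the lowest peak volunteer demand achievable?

14

Task 3@1: h1:16  h2:14  h3:8  h4:3  h5:0  h6:0  h7:0 → peak 16
Task 3@2: h1:14  h2:14  h3:8  h4:5  h5:0  h6:0  h7:0 → peak 14
Task 3@3: h1:14  h2:12  h3:8  h4:5  h5:2  h6:0  h7:0 → peak 14
Task 3@4: h1:14  h2:12  h3:6  h4:5  h5:2  h6:2  h7:0 → peak 14
Task 3@5: h1:14  h2:12  h3:6  h4:3  h5:2  h6:2  h7:2 → peak 14
Best is Task 3@2, peak 14.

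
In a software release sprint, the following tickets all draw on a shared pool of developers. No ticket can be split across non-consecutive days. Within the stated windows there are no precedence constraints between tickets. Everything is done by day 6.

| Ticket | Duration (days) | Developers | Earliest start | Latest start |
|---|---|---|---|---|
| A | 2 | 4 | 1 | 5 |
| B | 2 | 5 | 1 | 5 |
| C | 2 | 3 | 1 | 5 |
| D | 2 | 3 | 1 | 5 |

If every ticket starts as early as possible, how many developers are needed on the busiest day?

15

Early-start schedule: A@1, B@1, C@1, D@1.
Load per day: day 1: 15, day 2: 15, day 3: 0, day 4: 0, day 5: 0, day 6: 0.
Peak is 15.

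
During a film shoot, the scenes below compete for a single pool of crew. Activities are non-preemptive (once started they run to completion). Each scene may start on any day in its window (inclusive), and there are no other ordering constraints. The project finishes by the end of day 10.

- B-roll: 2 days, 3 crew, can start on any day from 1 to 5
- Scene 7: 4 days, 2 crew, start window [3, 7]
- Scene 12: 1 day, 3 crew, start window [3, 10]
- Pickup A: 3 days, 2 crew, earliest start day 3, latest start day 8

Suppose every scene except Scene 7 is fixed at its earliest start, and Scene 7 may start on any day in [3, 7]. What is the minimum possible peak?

5

Scene 7@3: d1:3  d2:3  d3:7  d4:4  d5:4  d6:2  d7:0  d8:0  d9:0  d10:0 → peak 7
Scene 7@4: d1:3  d2:3  d3:5  d4:4  d5:4  d6:2  d7:2  d8:0  d9:0  d10:0 → peak 5
Scene 7@5: d1:3  d2:3  d3:5  d4:2  d5:4  d6:2  d7:2  d8:2  d9:0  d10:0 → peak 5
Scene 7@6: d1:3  d2:3  d3:5  d4:2  d5:2  d6:2  d7:2  d8:2  d9:2  d10:0 → peak 5
Scene 7@7: d1:3  d2:3  d3:5  d4:2  d5:2  d6:0  d7:2  d8:2  d9:2  d10:2 → peak 5
Best is Scene 7@4, peak 5.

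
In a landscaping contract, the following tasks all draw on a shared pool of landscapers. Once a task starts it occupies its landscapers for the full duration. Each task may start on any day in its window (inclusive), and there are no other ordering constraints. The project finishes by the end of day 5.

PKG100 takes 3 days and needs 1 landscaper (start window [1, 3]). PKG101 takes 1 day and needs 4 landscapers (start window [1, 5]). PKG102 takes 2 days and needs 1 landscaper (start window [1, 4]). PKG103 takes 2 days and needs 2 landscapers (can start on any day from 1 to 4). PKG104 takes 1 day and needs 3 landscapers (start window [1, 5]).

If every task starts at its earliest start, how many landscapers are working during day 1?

11

At early start, day 1 has: PKG100, PKG101, PKG102, PKG103, PKG104.
Demand: 1 + 4 + 1 + 2 + 3 = 11.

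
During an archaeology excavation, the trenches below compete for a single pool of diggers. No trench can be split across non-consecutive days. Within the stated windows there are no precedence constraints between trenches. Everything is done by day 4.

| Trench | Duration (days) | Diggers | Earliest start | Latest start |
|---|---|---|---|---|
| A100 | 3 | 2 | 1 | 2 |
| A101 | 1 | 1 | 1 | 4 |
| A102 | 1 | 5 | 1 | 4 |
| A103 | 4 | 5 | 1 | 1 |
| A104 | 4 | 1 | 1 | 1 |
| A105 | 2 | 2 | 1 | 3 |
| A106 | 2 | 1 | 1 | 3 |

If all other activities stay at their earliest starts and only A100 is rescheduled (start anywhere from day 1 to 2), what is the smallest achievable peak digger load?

15

A100@1: d1:17  d2:11  d3:8  d4:6 → peak 17
A100@2: d1:15  d2:11  d3:8  d4:8 → peak 15
Best is A100@2, peak 15.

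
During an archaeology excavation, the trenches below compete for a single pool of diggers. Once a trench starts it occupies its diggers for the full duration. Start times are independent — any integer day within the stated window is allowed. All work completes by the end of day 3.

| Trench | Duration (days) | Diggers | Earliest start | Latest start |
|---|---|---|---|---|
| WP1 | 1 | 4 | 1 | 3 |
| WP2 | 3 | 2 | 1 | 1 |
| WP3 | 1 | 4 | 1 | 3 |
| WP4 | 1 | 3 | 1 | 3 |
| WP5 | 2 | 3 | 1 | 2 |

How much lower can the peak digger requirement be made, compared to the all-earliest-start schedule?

7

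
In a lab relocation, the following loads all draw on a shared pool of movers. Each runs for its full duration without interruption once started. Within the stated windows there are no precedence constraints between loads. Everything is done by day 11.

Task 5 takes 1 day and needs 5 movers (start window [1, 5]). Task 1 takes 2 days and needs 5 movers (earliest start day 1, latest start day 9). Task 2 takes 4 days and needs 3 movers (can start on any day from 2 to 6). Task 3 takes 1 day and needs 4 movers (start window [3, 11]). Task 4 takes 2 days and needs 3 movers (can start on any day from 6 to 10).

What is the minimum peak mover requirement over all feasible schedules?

5

Early-start (Task 5@1, Task 1@1, Task 2@2, Task 3@3, Task 4@6) gives peak 10: d1:10  d2:8  d3:7  d4:3  d5:3  d6:3  d7:3  d8:0  d9:0  d10:0  d11:0.
Shift Task 1→2, Task 2→4, Task 3→8, Task 4→9.
Schedule Task 5@1, Task 1@2, Task 2@4, Task 3@8, Task 4@9: d1:5  d2:5  d3:5  d4:3  d5:3  d6:3  d7:3  d8:4  d9:3  d10:3  d11:0 — peak 5.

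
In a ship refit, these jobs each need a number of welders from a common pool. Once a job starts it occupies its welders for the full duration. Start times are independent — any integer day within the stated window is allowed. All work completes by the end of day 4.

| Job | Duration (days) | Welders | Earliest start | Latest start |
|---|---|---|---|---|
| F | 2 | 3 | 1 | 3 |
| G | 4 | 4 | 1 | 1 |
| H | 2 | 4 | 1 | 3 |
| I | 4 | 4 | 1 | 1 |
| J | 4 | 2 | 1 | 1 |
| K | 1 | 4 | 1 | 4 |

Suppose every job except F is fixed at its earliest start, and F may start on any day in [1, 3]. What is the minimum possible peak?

18

F@1: d1:21  d2:17  d3:10  d4:10 → peak 21
F@2: d1:18  d2:17  d3:13  d4:10 → peak 18
F@3: d1:18  d2:14  d3:13  d4:13 → peak 18
Best is F@2, peak 18.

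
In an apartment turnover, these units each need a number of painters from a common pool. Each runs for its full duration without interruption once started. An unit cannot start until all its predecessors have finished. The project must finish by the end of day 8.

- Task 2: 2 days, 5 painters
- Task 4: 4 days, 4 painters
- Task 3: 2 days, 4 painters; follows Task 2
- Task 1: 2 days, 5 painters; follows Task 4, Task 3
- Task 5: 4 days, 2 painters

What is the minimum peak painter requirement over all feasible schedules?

8

Early-start (Task 2@1, Task 4@1, Task 3@3, Task 1@5, Task 5@1) gives peak 11: d1:11  d2:11  d3:10  d4:10  d5:5  d6:5  d7:0  d8:0.
Shift Task 4→3, Task 1→7, Task 5→5.
Schedule Task 2@1, Task 4@3, Task 3@3, Task 1@7, Task 5@5: d1:5  d2:5  d3:8  d4:8  d5:6  d6:6  d7:7  d8:7 — peak 8.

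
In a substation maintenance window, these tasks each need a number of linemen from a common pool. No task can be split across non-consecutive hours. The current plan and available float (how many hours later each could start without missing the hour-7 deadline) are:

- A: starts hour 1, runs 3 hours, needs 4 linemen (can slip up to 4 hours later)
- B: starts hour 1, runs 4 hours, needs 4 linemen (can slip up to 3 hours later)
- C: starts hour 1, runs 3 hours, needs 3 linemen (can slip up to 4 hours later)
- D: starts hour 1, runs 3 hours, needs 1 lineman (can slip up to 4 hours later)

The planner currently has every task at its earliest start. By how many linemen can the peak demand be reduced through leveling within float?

5

Early-start peak: h1:12  h2:12  h3:12  h4:4  h5:0  h6:0  h7:0 ⇒ 12.
Leveled (A@1, B@4, C@1, D@4): h1:7  h2:7  h3:7  h4:5  h5:5  h6:5  h7:4 ⇒ 7.
Reduction 12 − 7 = 5.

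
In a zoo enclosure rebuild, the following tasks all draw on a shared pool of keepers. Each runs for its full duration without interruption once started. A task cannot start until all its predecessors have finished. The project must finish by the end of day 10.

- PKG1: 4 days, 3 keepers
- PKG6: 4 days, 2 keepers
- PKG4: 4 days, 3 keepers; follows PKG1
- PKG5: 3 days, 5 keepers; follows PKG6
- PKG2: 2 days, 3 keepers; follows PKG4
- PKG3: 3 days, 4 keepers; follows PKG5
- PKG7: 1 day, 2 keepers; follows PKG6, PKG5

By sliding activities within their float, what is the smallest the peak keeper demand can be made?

9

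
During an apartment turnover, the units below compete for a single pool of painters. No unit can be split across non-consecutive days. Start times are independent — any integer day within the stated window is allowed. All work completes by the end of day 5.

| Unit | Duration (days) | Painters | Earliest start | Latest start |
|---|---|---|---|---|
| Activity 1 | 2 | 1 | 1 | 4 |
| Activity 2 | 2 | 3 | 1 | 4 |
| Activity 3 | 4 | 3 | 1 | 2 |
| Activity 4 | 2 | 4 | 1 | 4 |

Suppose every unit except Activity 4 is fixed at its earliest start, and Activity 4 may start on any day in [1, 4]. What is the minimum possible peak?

7

Activity 4@1: d1:11  d2:11  d3:3  d4:3  d5:0 → peak 11
Activity 4@2: d1:7  d2:11  d3:7  d4:3  d5:0 → peak 11
Activity 4@3: d1:7  d2:7  d3:7  d4:7  d5:0 → peak 7
Activity 4@4: d1:7  d2:7  d3:3  d4:7  d5:4 → peak 7
Best is Activity 4@3, peak 7.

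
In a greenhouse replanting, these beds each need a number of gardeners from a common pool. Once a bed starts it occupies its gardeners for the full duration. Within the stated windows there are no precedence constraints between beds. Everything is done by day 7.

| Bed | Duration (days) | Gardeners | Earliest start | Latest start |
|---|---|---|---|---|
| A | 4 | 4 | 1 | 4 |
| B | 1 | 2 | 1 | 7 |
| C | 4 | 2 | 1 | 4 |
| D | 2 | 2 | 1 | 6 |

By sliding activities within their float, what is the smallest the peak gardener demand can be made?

Early-start (A@1, B@1, C@1, D@1) gives peak 10: d1:10  d2:8  d3:6  d4:6  d5:0  d6:0  d7:0.
Shift C→2, D→5.
Schedule A@1, B@1, C@2, D@5: d1:6  d2:6  d3:6  d4:6  d5:4  d6:2  d7:0 — peak 6.

6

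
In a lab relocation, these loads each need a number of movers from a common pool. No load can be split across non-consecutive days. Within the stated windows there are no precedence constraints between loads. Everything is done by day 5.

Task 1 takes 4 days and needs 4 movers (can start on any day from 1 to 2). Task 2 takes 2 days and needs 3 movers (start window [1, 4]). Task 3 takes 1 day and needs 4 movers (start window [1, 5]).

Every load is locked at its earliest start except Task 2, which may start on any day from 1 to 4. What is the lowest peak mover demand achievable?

8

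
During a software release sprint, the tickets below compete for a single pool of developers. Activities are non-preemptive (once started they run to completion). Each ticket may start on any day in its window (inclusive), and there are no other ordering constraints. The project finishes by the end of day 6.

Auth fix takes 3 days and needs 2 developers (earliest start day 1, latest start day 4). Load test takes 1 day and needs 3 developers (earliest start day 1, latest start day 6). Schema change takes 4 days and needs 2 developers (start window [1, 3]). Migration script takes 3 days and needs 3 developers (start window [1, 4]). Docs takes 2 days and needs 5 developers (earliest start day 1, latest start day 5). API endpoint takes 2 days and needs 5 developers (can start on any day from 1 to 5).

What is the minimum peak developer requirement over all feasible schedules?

9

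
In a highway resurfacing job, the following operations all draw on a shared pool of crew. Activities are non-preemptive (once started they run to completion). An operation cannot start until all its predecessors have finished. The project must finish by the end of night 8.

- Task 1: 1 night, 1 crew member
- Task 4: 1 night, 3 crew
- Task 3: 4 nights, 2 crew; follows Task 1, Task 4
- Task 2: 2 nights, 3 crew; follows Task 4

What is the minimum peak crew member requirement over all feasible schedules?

Early-start (Task 1@1, Task 4@1, Task 3@2, Task 2@2) gives peak 5: n1:4  n2:5  n3:5  n4:2  n5:2  n6:0  n7:0  n8:0.
Shift Task 4→2, Task 3→3, Task 2→7.
Schedule Task 1@1, Task 4@2, Task 3@3, Task 2@7: n1:1  n2:3  n3:2  n4:2  n5:2  n6:2  n7:3  n8:3 — peak 3.
Total crew member-nights = 18 over 8 nights ⇒ peak ≥ ⌈18/8⌉ = 3, so 3 is optimal.

3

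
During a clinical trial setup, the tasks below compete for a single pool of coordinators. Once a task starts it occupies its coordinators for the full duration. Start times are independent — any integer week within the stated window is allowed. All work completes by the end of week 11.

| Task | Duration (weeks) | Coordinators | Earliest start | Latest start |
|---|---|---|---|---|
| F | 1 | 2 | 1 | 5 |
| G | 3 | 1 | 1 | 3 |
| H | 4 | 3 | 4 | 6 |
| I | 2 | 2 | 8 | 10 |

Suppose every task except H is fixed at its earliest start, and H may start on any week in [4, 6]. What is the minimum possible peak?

H@4: w1:3  w2:1  w3:1  w4:3  w5:3  w6:3  w7:3  w8:2  w9:2  w10:0  w11:0 → peak 3
H@5: w1:3  w2:1  w3:1  w4:0  w5:3  w6:3  w7:3  w8:5  w9:2  w10:0  w11:0 → peak 5
H@6: w1:3  w2:1  w3:1  w4:0  w5:0  w6:3  w7:3  w8:5  w9:5  w10:0  w11:0 → peak 5
Best is H@4, peak 3.

3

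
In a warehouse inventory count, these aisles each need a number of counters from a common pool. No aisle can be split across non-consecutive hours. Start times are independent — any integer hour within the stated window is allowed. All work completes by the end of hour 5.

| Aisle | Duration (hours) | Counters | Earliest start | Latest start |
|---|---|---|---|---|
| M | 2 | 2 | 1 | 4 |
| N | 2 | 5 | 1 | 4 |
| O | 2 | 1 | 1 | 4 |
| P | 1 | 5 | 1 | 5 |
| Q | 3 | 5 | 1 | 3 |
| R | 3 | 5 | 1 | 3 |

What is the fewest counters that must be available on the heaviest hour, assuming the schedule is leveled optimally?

12

Early-start (M@1, N@1, O@1, P@1, Q@1, R@1) gives peak 23: h1:23  h2:18  h3:10  h4:0  h5:0.
Shift O→2, Q→3, R→3.
Schedule M@1, N@1, O@2, P@1, Q@3, R@3: h1:12  h2:8  h3:11  h4:10  h5:10 — peak 12.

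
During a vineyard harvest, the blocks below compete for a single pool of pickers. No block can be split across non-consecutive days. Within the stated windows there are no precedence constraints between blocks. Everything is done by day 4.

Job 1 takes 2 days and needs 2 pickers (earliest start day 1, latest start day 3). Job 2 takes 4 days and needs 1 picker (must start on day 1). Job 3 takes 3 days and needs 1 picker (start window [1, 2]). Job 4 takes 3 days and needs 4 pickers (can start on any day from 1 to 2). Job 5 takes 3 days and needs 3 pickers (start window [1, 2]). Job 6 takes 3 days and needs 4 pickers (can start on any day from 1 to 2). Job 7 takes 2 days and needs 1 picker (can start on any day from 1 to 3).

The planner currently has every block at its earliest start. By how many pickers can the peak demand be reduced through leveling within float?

1

Early-start peak: d1:16  d2:16  d3:13  d4:1 ⇒ 16.
Leveled (Job 1@1, Job 2@1, Job 3@1, Job 4@1, Job 5@1, Job 6@1, Job 7@3): d1:15  d2:15  d3:14  d4:2 ⇒ 15.
Reduction 16 − 15 = 1.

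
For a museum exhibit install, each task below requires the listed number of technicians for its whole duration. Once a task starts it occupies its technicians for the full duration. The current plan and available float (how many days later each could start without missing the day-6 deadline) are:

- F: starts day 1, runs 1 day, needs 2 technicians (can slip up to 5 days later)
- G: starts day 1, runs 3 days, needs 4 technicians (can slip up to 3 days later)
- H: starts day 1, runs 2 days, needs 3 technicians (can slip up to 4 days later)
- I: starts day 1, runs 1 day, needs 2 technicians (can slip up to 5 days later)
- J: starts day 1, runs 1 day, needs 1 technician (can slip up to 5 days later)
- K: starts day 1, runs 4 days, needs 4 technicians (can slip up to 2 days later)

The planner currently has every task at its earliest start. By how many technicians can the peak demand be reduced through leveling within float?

Early-start peak: d1:16  d2:11  d3:8  d4:4  d5:0  d6:0 ⇒ 16.
Leveled (F@1, G@1, H@4, I@1, J@2, K@3): d1:8  d2:5  d3:8  d4:7  d5:7  d6:4 ⇒ 8.
Reduction 16 − 8 = 8.

8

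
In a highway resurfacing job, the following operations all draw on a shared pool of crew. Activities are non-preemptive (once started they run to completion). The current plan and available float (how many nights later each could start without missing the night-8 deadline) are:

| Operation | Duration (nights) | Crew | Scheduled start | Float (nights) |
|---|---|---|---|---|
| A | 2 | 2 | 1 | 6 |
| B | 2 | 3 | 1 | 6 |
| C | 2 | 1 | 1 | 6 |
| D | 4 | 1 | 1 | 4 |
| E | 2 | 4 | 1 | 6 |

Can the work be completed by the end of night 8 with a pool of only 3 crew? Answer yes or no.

The minimum achievable peak is 4; 3 < 4, so no feasible schedule stays within the cap.

no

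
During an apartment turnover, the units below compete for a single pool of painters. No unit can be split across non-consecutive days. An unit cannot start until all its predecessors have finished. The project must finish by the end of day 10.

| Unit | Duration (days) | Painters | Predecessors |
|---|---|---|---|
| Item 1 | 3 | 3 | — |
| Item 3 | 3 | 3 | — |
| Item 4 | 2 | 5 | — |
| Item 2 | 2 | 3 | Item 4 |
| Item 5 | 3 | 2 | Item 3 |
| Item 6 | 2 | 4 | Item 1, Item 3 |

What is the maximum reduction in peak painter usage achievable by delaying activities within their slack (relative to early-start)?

5

Early-start peak: d1:11  d2:11  d3:9  d4:9  d5:6  d6:2  d7:0  d8:0  d9:0  d10:0 ⇒ 11.
Leveled (Item 1@1, Item 3@1, Item 4@4, Item 2@6, Item 5@6, Item 6@8): d1:6  d2:6  d3:6  d4:5  d5:5  d6:5  d7:5  d8:6  d9:4  d10:0 ⇒ 6.
Reduction 11 − 6 = 5.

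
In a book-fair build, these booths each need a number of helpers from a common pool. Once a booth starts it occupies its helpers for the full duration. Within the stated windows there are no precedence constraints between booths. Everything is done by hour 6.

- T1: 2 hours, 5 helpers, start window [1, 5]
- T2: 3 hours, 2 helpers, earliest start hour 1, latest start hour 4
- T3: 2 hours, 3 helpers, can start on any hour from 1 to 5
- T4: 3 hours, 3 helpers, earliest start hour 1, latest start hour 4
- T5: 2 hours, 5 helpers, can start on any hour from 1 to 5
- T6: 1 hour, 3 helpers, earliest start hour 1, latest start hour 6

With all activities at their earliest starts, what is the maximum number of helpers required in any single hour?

Early-start schedule: T1@1, T2@1, T3@1, T4@1, T5@1, T6@1.
Load per hour: hour 1: 21, hour 2: 18, hour 3: 5, hour 4: 0, hour 5: 0, hour 6: 0.
Peak is 21.

21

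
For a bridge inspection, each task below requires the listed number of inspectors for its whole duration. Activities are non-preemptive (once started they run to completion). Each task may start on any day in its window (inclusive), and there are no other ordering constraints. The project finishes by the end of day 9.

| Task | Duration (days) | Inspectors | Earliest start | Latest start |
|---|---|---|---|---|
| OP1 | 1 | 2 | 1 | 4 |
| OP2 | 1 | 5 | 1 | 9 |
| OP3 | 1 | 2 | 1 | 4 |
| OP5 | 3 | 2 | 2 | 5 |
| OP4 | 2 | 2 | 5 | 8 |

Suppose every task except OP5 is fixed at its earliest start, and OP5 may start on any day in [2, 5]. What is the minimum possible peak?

OP5@2: d1:9  d2:2  d3:2  d4:2  d5:2  d6:2  d7:0  d8:0  d9:0 → peak 9
OP5@3: d1:9  d2:0  d3:2  d4:2  d5:4  d6:2  d7:0  d8:0  d9:0 → peak 9
OP5@4: d1:9  d2:0  d3:0  d4:2  d5:4  d6:4  d7:0  d8:0  d9:0 → peak 9
OP5@5: d1:9  d2:0  d3:0  d4:0  d5:4  d6:4  d7:2  d8:0  d9:0 → peak 9
Best is OP5@2, peak 9.

9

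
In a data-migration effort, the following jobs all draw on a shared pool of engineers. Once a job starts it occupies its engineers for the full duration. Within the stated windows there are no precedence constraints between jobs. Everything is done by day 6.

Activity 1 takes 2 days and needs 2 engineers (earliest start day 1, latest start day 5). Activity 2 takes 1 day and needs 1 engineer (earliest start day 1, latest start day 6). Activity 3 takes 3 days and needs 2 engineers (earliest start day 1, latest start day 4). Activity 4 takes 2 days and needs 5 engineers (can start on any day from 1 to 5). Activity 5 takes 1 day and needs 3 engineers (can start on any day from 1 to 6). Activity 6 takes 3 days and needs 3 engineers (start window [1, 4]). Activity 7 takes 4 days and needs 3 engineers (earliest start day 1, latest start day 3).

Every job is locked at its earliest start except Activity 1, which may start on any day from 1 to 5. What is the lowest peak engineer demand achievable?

17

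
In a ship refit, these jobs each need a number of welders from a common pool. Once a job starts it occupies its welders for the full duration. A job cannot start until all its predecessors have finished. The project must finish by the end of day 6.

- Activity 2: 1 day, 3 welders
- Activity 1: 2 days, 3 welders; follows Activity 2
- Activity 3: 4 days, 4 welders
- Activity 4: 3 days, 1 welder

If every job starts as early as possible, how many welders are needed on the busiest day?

8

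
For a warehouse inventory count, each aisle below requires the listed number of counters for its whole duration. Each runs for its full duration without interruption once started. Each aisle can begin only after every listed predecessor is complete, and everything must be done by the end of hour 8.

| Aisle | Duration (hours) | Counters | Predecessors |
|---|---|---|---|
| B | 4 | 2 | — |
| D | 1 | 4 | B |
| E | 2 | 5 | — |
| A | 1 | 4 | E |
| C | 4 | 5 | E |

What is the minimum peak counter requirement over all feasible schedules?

Early-start (B@1, D@5, E@1, A@3, C@3) gives peak 11: h1:7  h2:7  h3:11  h4:7  h5:9  h6:5  h7:0  h8:0.
Shift D→7, A→8.
Schedule B@1, D@7, E@1, A@8, C@3: h1:7  h2:7  h3:7  h4:7  h5:5  h6:5  h7:4  h8:4 — peak 7.

7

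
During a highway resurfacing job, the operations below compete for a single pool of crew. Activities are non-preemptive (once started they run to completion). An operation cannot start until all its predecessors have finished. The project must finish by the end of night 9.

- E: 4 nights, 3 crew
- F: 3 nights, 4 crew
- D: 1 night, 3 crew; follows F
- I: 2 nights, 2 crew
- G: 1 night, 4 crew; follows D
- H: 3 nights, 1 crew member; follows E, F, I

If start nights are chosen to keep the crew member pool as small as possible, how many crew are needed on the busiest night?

Early-start (E@1, F@1, D@4, I@1, G@5, H@5) gives peak 9: n1:9  n2:9  n3:7  n4:6  n5:5  n6:1  n7:1  n8:0  n9:0.
Shift I→5, H→7.
Schedule E@1, F@1, D@4, I@5, G@5, H@7: n1:7  n2:7  n3:7  n4:6  n5:6  n6:2  n7:1  n8:1  n9:1 — peak 7.

7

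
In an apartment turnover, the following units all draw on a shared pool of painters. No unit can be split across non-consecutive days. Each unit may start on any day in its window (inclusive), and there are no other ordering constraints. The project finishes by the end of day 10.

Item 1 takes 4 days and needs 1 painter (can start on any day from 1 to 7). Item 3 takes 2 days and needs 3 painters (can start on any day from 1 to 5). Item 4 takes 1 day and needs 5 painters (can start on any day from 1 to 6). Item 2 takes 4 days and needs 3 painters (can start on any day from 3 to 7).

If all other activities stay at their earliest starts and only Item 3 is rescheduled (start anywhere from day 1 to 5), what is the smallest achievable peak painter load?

Item 3@1: d1:9  d2:4  d3:4  d4:4  d5:3  d6:3  d7:0  d8:0  d9:0  d10:0 → peak 9
Item 3@2: d1:6  d2:4  d3:7  d4:4  d5:3  d6:3  d7:0  d8:0  d9:0  d10:0 → peak 7
Item 3@3: d1:6  d2:1  d3:7  d4:7  d5:3  d6:3  d7:0  d8:0  d9:0  d10:0 → peak 7
Item 3@4: d1:6  d2:1  d3:4  d4:7  d5:6  d6:3  d7:0  d8:0  d9:0  d10:0 → peak 7
Item 3@5: d1:6  d2:1  d3:4  d4:4  d5:6  d6:6  d7:0  d8:0  d9:0  d10:0 → peak 6
Best is Item 3@5, peak 6.

6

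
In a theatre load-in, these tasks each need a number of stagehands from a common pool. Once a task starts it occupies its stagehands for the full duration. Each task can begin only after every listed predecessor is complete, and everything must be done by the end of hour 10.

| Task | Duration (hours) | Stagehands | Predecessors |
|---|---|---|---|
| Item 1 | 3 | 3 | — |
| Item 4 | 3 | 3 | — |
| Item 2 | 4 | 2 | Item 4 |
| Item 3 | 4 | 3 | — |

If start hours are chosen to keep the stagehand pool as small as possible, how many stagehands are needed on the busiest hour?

5

Early-start (Item 1@1, Item 4@1, Item 2@4, Item 3@1) gives peak 9: h1:9  h2:9  h3:9  h4:5  h5:2  h6:2  h7:2  h8:0  h9:0  h10:0.
Shift Item 4→4, Item 2→7, Item 3→7.
Schedule Item 1@1, Item 4@4, Item 2@7, Item 3@7: h1:3  h2:3  h3:3  h4:3  h5:3  h6:3  h7:5  h8:5  h9:5  h10:5 — peak 5.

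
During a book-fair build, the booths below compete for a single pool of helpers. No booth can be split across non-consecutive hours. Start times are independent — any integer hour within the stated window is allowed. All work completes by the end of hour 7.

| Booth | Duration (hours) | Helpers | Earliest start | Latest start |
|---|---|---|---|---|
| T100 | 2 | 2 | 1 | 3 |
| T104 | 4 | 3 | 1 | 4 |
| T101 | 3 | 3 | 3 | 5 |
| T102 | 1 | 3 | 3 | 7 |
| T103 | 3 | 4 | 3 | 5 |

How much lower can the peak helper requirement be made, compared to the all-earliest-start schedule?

6

Early-start peak: h1:5  h2:5  h3:13  h4:10  h5:7  h6:0  h7:0 ⇒ 13.
Leveled (T100@1, T104@1, T101@3, T102@6, T103@5): h1:5  h2:5  h3:6  h4:6  h5:7  h6:7  h7:4 ⇒ 7.
Reduction 13 − 7 = 6.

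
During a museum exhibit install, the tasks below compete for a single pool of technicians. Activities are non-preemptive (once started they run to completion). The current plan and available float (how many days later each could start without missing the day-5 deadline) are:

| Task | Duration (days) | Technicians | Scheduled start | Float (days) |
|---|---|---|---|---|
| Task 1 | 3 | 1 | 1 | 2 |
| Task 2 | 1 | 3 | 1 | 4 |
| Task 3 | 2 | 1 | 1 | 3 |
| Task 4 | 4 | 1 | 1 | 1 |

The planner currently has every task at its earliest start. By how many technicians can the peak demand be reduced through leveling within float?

3

Early-start peak: d1:6  d2:3  d3:2  d4:1  d5:0 ⇒ 6.
Leveled (Task 1@1, Task 2@5, Task 3@1, Task 4@1): d1:3  d2:3  d3:2  d4:1  d5:3 ⇒ 3.
Reduction 6 − 3 = 3.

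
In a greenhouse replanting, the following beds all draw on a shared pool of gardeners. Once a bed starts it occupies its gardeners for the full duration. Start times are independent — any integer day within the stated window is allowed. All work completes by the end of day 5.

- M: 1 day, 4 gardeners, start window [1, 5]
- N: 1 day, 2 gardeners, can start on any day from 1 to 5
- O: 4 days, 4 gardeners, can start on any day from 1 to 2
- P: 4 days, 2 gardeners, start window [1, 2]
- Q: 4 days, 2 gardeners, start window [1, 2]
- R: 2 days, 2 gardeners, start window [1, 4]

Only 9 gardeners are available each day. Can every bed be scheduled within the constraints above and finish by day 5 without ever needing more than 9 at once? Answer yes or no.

no

The minimum achievable peak is 10; 9 < 10, so no feasible schedule stays within the cap.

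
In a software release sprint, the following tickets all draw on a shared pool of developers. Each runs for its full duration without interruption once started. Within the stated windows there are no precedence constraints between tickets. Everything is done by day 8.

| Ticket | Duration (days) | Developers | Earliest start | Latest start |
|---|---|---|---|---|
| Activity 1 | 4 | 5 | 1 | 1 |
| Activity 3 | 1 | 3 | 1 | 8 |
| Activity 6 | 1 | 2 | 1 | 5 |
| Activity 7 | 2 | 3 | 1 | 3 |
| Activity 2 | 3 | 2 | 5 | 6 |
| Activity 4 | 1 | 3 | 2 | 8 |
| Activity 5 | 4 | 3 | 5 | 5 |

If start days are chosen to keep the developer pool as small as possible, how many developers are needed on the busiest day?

Early-start (Activity 1@1, Activity 3@1, Activity 6@1, Activity 7@1, Activity 2@5, Activity 4@2, Activity 5@5) gives peak 13: d1:13  d2:11  d3:5  d4:5  d5:5  d6:5  d7:5  d8:3.
Shift Activity 6→2, Activity 7→3, Activity 4→5.
Schedule Activity 1@1, Activity 3@1, Activity 6@2, Activity 7@3, Activity 2@5, Activity 4@5, Activity 5@5: d1:8  d2:7  d3:8  d4:8  d5:8  d6:5  d7:5  d8:3 — peak 8.

8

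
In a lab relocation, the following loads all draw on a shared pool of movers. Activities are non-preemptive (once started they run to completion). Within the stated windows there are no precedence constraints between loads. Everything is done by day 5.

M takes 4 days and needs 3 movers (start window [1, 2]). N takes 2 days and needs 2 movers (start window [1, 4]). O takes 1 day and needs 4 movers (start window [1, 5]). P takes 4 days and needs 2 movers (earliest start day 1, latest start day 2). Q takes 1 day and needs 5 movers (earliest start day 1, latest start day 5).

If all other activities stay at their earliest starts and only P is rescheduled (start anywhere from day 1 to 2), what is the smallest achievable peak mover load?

14

P@1: d1:16  d2:7  d3:5  d4:5  d5:0 → peak 16
P@2: d1:14  d2:7  d3:5  d4:5  d5:2 → peak 14
Best is P@2, peak 14.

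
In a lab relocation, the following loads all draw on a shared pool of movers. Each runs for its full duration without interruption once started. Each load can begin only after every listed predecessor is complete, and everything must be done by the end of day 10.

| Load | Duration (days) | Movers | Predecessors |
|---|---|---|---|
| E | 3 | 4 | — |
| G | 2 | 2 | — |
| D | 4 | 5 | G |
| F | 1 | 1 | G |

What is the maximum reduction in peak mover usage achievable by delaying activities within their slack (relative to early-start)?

5

Early-start peak: d1:6  d2:6  d3:10  d4:5  d5:5  d6:5  d7:0  d8:0  d9:0  d10:0 ⇒ 10.
Leveled (E@1, G@4, D@6, F@10): d1:4  d2:4  d3:4  d4:2  d5:2  d6:5  d7:5  d8:5  d9:5  d10:1 ⇒ 5.
Reduction 10 − 5 = 5.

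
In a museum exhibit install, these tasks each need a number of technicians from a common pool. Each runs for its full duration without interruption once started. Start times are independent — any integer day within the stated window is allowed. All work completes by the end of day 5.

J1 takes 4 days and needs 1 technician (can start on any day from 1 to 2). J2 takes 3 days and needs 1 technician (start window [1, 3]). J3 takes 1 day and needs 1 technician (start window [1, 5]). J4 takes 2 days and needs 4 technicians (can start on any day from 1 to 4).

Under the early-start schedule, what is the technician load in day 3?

2

At early start, day 3 has: J1, J2.
Demand: 1 + 1 = 2.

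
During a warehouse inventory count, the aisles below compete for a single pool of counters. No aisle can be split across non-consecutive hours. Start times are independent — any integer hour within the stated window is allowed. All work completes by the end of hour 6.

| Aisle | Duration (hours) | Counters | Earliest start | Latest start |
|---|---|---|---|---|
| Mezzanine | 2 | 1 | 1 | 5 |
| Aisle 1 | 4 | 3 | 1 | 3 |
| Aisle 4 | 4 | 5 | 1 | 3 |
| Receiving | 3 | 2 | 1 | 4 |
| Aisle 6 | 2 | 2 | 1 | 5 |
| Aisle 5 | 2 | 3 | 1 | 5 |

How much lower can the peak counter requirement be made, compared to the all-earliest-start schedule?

6

Early-start peak: h1:16  h2:16  h3:10  h4:8  h5:0  h6:0 ⇒ 16.
Leveled (Mezzanine@1, Aisle 1@1, Aisle 4@1, Receiving@3, Aisle 6@5, Aisle 5@5): h1:9  h2:9  h3:10  h4:10  h5:7  h6:5 ⇒ 10.
Reduction 16 − 10 = 6.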